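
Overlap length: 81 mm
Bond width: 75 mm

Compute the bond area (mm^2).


Bond area = 81 * 75 = 6075 mm^2

6075


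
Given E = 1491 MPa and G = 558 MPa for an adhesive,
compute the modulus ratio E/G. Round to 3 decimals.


E/G ratio = 1491 / 558 = 2.672

2.672


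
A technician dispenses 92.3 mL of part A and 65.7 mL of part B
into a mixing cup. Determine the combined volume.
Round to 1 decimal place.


Combined volume = 92.3 + 65.7
= 158.0 mL

158.0


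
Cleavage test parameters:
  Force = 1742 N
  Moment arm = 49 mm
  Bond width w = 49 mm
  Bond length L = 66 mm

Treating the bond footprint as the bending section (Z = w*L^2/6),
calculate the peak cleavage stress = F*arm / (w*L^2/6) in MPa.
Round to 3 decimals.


M = 1742 * 49 = 85358 N*mm
Z = 49 * 66^2 / 6 = 213444 / 6 mm^3
sigma = M / Z = 6 * 85358 / 213444 = 512148 / 213444
= 2.399 MPa

2.399


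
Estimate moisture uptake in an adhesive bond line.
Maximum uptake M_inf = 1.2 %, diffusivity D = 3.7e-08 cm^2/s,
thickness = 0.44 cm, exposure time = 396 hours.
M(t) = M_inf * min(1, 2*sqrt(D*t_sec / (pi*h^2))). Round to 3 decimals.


Convert time: 396 h = 1425600 s
ratio = min(1, 2*sqrt(3.7e-08*1425600/(pi*0.44^2)))
= 0.588982
M(t) = 1.2 * 0.588982 = 0.707%

0.707


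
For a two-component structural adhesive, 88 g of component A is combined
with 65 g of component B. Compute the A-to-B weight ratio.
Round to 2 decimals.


Weight ratio A:B = 88 / 65
= 1.35

1.35


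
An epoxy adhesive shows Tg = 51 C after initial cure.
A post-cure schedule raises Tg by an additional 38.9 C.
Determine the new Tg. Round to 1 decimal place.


New Tg = 51 + 38.9
= 89.9 C

89.9


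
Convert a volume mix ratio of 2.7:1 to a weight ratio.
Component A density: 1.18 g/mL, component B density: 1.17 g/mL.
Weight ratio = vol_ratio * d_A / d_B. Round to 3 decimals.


= 2.7 * 1.18 / 1.17 = 2.723

2.723


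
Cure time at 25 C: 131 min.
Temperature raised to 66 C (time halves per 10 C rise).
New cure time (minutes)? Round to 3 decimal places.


Acceleration factor = 2^(41/10) = 17.1484
New time = 131 / 17.1484 = 7.639 min

7.639


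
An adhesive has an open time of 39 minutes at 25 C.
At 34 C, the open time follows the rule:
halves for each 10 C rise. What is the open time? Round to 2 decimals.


Factor = 2^((34-25)/10) = 1.8661
Open time = 39 / 1.8661 = 20.90 min

20.90


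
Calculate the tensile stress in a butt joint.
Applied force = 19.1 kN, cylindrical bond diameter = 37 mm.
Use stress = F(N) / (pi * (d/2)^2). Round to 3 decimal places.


A = pi * 18.5^2 = 1075.2101 mm^2
sigma = 19100.0 / 1075.2101 = 17.764 MPa

17.764


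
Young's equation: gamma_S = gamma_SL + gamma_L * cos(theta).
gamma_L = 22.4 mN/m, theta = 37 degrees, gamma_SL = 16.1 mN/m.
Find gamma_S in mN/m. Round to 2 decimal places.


cos(37 deg) = 0.798636
gamma_S = 16.1 + 22.4 * 0.798636
= 33.99 mN/m

33.99


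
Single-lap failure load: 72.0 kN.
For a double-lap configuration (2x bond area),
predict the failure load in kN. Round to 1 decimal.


Failure load = 72.0 * 2 = 144.0 kN

144.0


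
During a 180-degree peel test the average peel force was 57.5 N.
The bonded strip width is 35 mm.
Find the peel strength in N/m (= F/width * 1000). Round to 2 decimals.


Peel strength = F/width * 1000
= 57.5 / 35 * 1000
= 1642.86 N/m

1642.86


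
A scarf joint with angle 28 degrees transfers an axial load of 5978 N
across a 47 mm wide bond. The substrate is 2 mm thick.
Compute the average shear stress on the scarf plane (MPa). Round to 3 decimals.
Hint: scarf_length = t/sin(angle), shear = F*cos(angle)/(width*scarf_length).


scarf_length = 2 / sin(28 deg) = 4.2601 mm
cos(28 deg) = 0.882948
shear stress = 5978 * 0.882948 / (47 * 4.2601)
= 26.362 MPa

26.362


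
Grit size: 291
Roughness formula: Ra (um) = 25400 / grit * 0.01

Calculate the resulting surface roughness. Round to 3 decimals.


Ra = 25400 / 291 * 0.01
= 0.873 um

0.873


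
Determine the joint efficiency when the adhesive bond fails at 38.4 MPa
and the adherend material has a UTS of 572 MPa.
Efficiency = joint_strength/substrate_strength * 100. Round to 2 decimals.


Joint efficiency = 38.4 / 572 * 100
= 6.71%

6.71


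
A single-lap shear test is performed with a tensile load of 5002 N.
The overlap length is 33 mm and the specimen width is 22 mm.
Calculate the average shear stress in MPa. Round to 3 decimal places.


Shear stress = F / (overlap * width)
= 5002 / (33 * 22)
= 5002 / 726
= 6.890 MPa

6.890


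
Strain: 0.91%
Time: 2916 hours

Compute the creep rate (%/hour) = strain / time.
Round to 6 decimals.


Creep rate = 0.91 / 2916
= 0.000312 %/h

0.000312


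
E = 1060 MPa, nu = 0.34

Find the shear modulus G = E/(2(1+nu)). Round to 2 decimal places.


G = 1060 / (2 * 1.34)
= 395.52 MPa

395.52


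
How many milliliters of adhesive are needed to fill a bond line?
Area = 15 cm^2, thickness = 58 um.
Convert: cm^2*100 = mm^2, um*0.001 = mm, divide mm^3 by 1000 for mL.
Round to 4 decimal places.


= (15 * 100) * (58 * 0.001) / 1000
= 0.0870 mL

0.0870


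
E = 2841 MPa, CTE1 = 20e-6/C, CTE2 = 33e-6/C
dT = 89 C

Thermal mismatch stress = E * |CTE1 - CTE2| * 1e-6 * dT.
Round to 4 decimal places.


= 2841 * 13e-6 * 89
= 3.2870 MPa

3.2870


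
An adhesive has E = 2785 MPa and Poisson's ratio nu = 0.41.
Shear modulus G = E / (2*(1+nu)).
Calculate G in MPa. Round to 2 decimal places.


G = 2785 / (2*(1+0.41))
= 2785 / 2.82
= 987.59 MPa

987.59


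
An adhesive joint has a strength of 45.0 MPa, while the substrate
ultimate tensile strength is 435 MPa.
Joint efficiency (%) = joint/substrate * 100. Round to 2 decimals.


Efficiency = 45.0 / 435 * 100
= 10.34%

10.34


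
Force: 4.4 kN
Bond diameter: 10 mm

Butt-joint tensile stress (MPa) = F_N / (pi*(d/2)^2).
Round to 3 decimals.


F_N = 4.4 * 1000 = 4400.0 N
A = pi*(5.0)^2 = 78.5398 mm^2
stress = 4400.0 / 78.5398 = 56.023 MPa

56.023


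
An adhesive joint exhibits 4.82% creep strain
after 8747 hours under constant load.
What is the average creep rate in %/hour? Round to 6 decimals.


Creep rate = strain / time
= 4.82 / 8747
= 0.000551 %/h

0.000551


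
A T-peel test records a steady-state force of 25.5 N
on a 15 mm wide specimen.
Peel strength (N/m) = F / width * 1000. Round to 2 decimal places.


Peel strength = 25.5 / 15 * 1000
= 1700.00 N/m

1700.00


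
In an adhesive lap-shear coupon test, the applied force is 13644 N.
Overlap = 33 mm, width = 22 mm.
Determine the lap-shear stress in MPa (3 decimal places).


stress = F / (overlap * width)
= 13644 / (33 * 22)
= 18.793 MPa

18.793


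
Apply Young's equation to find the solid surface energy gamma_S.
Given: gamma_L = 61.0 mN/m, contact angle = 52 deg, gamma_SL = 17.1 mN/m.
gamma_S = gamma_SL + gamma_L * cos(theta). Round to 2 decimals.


theta_rad = 52 * pi/180 = 0.907571
gamma_S = 17.1 + 61.0 * cos(0.907571)
= 54.66 mN/m

54.66


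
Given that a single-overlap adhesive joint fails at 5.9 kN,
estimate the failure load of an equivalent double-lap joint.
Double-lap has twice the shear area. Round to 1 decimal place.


Double-lap factor = 2
Expected load = 5.9 * 2 = 11.8 kN

11.8


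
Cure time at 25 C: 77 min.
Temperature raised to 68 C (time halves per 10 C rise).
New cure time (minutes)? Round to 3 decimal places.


Acceleration factor = 2^(43/10) = 19.6983
New time = 77 / 19.6983 = 3.909 min

3.909


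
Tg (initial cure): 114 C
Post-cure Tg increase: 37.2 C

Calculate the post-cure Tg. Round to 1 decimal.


Post-cure Tg = 114 + 37.2 = 151.2 C

151.2


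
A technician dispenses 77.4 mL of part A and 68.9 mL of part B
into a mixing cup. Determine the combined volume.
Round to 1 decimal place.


Combined volume = 77.4 + 68.9
= 146.3 mL

146.3


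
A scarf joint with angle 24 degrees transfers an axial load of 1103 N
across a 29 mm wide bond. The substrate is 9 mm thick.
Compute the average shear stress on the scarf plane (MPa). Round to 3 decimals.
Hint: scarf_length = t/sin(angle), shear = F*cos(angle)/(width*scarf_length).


scarf_length = 9 / sin(24 deg) = 22.1273 mm
cos(24 deg) = 0.913545
shear stress = 1103 * 0.913545 / (29 * 22.1273)
= 1.570 MPa

1.570


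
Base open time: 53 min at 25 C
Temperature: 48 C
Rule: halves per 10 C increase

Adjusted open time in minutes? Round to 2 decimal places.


Acceleration = 2^((48-25)/10) = 4.9246
Open time = 53 / 4.9246 = 10.76 min

10.76


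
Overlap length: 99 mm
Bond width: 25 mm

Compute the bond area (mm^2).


Bond area = 99 * 25 = 2475 mm^2

2475


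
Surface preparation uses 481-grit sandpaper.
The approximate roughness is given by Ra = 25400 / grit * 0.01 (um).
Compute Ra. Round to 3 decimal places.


Ra = 25400 / 481 * 0.01
= 254 / 481
= 0.528 um

0.528


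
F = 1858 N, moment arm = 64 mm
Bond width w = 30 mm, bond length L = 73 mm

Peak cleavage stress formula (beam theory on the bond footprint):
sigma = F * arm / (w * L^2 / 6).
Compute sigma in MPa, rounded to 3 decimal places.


sigma = (1858 * 64) / (30 * 5329 / 6)
= 118912 * 6 / 159870
= 713472 / 159870
= 4.463 MPa

4.463


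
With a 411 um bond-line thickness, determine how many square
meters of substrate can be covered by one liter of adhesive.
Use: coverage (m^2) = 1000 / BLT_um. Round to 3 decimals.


Coverage = 1000 / 411 = 2.433 m^2

2.433


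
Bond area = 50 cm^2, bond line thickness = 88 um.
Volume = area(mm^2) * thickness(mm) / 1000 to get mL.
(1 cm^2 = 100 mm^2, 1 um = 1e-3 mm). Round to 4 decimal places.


area_mm2 = 50 * 100 = 5000
blt_mm = 88 * 1e-3 = 0.088
vol_mm3 = 5000 * 0.088 = 440.0
vol_mL = 440.0 / 1000 = 0.4400 mL

0.4400


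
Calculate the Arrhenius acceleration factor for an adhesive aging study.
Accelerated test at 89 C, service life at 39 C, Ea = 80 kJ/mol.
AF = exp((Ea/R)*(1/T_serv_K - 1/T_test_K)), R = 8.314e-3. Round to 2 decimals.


T_test = 362.15 K, T_serv = 312.15 K
Ea/R = 80 / 0.008314 = 9622.32
AF = exp(9622.32 * (1/312.15 - 1/362.15))
= 70.52

70.52


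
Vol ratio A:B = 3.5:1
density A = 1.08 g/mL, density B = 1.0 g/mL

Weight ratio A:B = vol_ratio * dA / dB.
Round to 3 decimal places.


Weight ratio = 3.5 * 1.08 / 1.0
= 3.780

3.780


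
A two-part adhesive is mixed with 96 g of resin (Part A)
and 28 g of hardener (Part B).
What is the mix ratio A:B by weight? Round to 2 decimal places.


Mix ratio = mass_A / mass_B
= 96 / 28
= 3.43

3.43


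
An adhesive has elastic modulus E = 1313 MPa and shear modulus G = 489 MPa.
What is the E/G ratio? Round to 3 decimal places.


E/G = 1313 / 489 = 2.685

2.685


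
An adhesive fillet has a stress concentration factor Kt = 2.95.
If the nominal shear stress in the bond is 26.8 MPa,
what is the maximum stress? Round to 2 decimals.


Max stress = 26.8 * 2.95 = 79.06 MPa

79.06


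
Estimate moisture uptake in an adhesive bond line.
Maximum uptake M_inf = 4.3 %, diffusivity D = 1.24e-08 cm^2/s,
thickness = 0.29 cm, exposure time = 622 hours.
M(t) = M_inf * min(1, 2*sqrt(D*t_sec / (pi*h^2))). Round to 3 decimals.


Convert time: 622 h = 2239200 s
ratio = min(1, 2*sqrt(1.24e-08*2239200/(pi*0.29^2)))
= 0.648357
M(t) = 4.3 * 0.648357 = 2.788%

2.788


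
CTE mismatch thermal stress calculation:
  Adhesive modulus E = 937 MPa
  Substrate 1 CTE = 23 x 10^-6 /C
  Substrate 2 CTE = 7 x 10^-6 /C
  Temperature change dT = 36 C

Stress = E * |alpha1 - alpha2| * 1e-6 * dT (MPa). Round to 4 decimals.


delta_alpha = |23 - 7| = 16 x 10^-6/C
Stress = 937 * 16e-6 * 36
= 0.5397 MPa

0.5397


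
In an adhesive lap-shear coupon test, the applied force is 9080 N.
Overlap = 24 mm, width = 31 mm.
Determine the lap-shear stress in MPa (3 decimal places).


stress = F / (overlap * width)
= 9080 / (24 * 31)
= 12.204 MPa

12.204


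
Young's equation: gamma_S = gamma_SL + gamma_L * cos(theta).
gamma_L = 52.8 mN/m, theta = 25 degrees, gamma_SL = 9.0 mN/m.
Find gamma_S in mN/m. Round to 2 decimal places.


cos(25 deg) = 0.906308
gamma_S = 9.0 + 52.8 * 0.906308
= 56.85 mN/m

56.85


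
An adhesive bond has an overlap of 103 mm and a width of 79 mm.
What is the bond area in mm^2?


Bond area = overlap * width
= 103 * 79
= 8137 mm^2

8137


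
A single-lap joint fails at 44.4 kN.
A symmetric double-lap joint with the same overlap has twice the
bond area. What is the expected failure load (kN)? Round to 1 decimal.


Double-lap load = 2 * 44.4 = 88.8 kN

88.8


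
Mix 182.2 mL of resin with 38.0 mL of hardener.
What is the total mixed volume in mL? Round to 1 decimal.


Total = 182.2 + 38.0 = 220.2 mL

220.2


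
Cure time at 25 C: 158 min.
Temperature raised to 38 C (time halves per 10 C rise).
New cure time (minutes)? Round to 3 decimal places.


Acceleration factor = 2^(13/10) = 2.4623
New time = 158 / 2.4623 = 64.168 min

64.168


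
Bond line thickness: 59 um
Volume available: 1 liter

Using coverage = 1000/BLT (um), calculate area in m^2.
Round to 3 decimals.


1 L = 1e6 mm^3, thickness = 59 um = 0.059 mm
Area = 1e6 / 0.059 mm^2 = (1e6 / 0.059) / 1e6 m^2 = 1000 / 59 m^2
= 16.949 m^2

16.949


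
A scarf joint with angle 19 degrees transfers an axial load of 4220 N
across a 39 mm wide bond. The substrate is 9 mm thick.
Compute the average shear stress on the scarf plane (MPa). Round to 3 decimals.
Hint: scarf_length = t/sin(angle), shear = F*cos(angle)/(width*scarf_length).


scarf_length = 9 / sin(19 deg) = 27.6440 mm
cos(19 deg) = 0.945519
shear stress = 4220 * 0.945519 / (39 * 27.6440)
= 3.701 MPa

3.701


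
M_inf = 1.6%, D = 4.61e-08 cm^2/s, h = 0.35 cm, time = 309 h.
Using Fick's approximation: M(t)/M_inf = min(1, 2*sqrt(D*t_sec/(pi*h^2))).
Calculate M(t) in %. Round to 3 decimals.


t = 1112400 s
ratio = min(1, 2*sqrt(4.61e-08*1112400/(pi*0.1225)))
= 0.730076
M(t) = 1.6 * 0.730076 = 1.168%

1.168


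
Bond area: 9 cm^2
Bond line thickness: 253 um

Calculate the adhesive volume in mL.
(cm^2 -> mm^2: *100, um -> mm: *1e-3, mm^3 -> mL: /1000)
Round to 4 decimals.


V = 9*100 * 253*1e-3 / 1000
= 0.2277 mL

0.2277


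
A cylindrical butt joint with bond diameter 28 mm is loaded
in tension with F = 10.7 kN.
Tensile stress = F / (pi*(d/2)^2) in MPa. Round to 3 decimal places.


Area = pi * (28/2)^2 = 615.7522 mm^2
Stress = 10.7*1000 / 615.7522
= 17.377 MPa

17.377


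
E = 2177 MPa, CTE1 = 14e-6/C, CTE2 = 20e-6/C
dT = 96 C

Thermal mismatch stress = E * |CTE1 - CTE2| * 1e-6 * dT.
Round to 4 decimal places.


= 2177 * 6e-6 * 96
= 1.2540 MPa

1.2540


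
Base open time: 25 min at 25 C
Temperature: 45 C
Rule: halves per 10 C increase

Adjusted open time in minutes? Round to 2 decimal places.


Acceleration = 2^((45-25)/10) = 4.0000
Open time = 25 / 4.0000 = 6.25 min

6.25


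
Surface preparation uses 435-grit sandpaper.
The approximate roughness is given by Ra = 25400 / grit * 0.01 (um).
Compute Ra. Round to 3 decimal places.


Ra = 25400 / 435 * 0.01
= 254 / 435
= 0.584 um

0.584


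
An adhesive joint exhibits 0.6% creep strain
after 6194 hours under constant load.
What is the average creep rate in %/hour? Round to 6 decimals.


Creep rate = strain / time
= 0.6 / 6194
= 0.000097 %/h

0.000097


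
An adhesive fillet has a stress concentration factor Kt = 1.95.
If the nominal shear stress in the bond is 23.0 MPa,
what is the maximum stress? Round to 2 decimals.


Max stress = 23.0 * 1.95 = 44.85 MPa

44.85


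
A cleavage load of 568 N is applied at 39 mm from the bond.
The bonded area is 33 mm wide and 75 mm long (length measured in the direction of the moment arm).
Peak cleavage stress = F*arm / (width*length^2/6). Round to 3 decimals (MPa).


Moment = 568 * 39 = 22152 N*mm
Section modulus = 33 * 5625 / 6 = 185625 / 6 mm^3
Stress = 22152 / (185625 / 6) = 132912 / 185625
= 0.716 MPa

0.716


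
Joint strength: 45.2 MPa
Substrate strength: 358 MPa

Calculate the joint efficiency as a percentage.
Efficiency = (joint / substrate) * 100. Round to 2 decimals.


Efficiency = (45.2 / 358) * 100 = 12.63%

12.63


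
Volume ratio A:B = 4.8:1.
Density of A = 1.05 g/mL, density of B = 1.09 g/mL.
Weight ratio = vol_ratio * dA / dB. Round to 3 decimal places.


Wt ratio = 4.8 * 1.05 / 1.09
= 4.624

4.624


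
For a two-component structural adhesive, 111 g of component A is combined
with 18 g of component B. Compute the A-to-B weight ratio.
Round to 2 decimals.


Weight ratio A:B = 111 / 18
= 6.17

6.17


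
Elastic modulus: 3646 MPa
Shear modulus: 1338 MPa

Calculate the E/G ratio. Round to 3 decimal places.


E / G = 3646 / 1338 = 2.725

2.725


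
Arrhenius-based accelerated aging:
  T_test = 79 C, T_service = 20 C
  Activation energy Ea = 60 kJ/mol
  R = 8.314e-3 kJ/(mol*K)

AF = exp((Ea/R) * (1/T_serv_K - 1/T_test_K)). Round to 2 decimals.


T_test_K = 352.15, T_serv_K = 293.15
AF = exp((60/8.314e-3) * (1/293.15 - 1/352.15))
= 61.84

61.84


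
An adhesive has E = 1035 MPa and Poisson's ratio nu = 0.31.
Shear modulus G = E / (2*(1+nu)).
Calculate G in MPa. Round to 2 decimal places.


G = 1035 / (2*(1+0.31))
= 1035 / 2.62
= 395.04 MPa

395.04


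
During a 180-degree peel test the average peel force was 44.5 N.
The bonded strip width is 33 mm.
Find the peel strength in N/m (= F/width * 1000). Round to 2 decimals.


Peel strength = F/width * 1000
= 44.5 / 33 * 1000
= 1348.48 N/m

1348.48


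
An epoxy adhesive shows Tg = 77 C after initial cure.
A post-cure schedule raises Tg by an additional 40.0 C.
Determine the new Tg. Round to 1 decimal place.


New Tg = 77 + 40.0
= 117.0 C

117.0


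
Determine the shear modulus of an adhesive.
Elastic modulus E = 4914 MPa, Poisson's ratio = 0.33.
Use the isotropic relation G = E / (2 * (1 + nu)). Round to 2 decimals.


G = 4914 / (2*(1+0.33)) = 4914 / 2.66
= 1847.37 MPa

1847.37


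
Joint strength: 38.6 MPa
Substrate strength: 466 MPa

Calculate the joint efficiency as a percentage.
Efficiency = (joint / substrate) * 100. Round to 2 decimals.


Efficiency = (38.6 / 466) * 100 = 8.28%

8.28


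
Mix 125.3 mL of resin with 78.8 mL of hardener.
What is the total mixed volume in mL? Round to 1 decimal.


Total = 125.3 + 78.8 = 204.1 mL

204.1


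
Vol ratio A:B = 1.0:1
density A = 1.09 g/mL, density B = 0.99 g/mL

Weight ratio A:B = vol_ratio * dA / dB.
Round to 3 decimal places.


Weight ratio = 1.0 * 1.09 / 0.99
= 1.101

1.101


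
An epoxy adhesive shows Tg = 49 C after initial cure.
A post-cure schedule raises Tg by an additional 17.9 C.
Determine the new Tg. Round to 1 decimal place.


New Tg = 49 + 17.9
= 66.9 C

66.9


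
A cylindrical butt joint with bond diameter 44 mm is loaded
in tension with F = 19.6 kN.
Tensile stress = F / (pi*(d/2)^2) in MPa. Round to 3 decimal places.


Area = pi * (44/2)^2 = 1520.5308 mm^2
Stress = 19.6*1000 / 1520.5308
= 12.890 MPa

12.890


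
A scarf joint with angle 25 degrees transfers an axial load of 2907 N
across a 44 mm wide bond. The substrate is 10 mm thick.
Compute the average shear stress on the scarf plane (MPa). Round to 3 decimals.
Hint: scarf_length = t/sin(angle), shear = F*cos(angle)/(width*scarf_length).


scarf_length = 10 / sin(25 deg) = 23.6620 mm
cos(25 deg) = 0.906308
shear stress = 2907 * 0.906308 / (44 * 23.6620)
= 2.531 MPa

2.531


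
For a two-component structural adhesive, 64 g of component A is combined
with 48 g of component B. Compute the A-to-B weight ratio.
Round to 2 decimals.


Weight ratio A:B = 64 / 48
= 1.33

1.33


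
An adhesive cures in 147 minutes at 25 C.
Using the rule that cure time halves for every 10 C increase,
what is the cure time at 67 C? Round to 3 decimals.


Factor = 2^((67 - 25) / 10) = 18.3792
Cure time = 147 / 18.3792
= 7.998 minutes

7.998


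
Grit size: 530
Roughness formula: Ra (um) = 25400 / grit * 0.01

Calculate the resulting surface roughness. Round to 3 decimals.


Ra = 25400 / 530 * 0.01
= 0.479 um

0.479


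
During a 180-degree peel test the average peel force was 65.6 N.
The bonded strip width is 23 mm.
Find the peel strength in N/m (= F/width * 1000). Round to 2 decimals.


Peel strength = F/width * 1000
= 65.6 / 23 * 1000
= 2852.17 N/m

2852.17


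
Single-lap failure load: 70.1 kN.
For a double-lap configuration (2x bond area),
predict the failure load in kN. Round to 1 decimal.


Failure load = 70.1 * 2 = 140.2 kN

140.2


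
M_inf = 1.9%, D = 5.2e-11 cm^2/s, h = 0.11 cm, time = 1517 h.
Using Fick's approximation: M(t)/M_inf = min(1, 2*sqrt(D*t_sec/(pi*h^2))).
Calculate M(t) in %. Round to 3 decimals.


t = 5461200 s
ratio = min(1, 2*sqrt(5.2e-11*5461200/(pi*0.0121)))
= 0.172865
M(t) = 1.9 * 0.172865 = 0.328%

0.328


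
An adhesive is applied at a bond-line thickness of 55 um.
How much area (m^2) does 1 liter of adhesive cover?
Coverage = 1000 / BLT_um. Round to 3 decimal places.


Coverage = 1000 / 55 = 18.182 m^2

18.182


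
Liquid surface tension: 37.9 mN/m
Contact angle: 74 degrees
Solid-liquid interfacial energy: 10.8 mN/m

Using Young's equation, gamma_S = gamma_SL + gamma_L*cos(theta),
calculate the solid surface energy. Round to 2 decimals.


gamma_S = 10.8 + 37.9 * cos(74)
= 21.25 mN/m

21.25


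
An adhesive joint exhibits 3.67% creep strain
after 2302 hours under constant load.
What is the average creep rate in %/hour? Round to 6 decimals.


Creep rate = strain / time
= 3.67 / 2302
= 0.001594 %/h

0.001594


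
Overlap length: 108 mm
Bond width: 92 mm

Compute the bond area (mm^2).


Bond area = 108 * 92 = 9936 mm^2

9936


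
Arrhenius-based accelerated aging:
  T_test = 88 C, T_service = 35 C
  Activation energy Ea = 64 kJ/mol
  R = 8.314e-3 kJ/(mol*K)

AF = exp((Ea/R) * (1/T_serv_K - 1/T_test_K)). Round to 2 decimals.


T_test_K = 361.15, T_serv_K = 308.15
AF = exp((64/8.314e-3) * (1/308.15 - 1/361.15))
= 39.10

39.10


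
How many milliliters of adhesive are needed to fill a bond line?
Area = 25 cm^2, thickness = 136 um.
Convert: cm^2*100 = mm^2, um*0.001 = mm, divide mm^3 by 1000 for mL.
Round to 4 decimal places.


= (25 * 100) * (136 * 0.001) / 1000
= 0.3400 mL

0.3400


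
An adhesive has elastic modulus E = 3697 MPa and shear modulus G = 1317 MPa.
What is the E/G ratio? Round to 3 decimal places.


E/G = 3697 / 1317 = 2.807

2.807


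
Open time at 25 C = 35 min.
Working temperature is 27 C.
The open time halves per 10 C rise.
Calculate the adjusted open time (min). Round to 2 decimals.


factor = 2^((27 - 25) / 10) = 1.1487
ot = 35 / 1.1487 = 30.47 min

30.47


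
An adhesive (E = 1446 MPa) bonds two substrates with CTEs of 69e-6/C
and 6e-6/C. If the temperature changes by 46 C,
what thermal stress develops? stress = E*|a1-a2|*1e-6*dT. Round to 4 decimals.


Stress = 1446 * |69 - 6| * 1e-6 * 46
= 4.1905 MPa

4.1905


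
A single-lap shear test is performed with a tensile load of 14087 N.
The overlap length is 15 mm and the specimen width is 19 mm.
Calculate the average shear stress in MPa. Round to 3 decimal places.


Shear stress = F / (overlap * width)
= 14087 / (15 * 19)
= 14087 / 285
= 49.428 MPa

49.428


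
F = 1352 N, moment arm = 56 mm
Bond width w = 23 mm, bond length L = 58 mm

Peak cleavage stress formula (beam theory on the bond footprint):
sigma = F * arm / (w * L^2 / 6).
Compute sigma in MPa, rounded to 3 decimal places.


sigma = (1352 * 56) / (23 * 3364 / 6)
= 75712 * 6 / 77372
= 454272 / 77372
= 5.871 MPa

5.871


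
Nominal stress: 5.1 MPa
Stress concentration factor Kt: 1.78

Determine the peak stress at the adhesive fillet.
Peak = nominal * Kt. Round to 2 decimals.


Peak stress = 5.1 * 1.78
= 9.08 MPa

9.08


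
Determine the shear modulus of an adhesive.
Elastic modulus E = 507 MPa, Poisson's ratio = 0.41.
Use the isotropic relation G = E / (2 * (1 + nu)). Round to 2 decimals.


G = 507 / (2*(1+0.41)) = 507 / 2.82
= 179.79 MPa

179.79


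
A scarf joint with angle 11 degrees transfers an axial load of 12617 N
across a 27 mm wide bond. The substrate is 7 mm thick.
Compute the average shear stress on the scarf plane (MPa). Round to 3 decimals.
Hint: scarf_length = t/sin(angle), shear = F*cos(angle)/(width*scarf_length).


scarf_length = 7 / sin(11 deg) = 36.6859 mm
cos(11 deg) = 0.981627
shear stress = 12617 * 0.981627 / (27 * 36.6859)
= 12.504 MPa

12.504


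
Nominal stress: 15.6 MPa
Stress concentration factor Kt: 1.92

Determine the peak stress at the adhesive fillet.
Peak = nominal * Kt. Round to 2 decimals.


Peak stress = 15.6 * 1.92
= 29.95 MPa

29.95


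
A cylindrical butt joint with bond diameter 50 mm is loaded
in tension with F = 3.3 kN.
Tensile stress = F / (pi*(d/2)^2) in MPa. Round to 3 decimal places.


Area = pi * (50/2)^2 = 1963.4954 mm^2
Stress = 3.3*1000 / 1963.4954
= 1.681 MPa

1.681


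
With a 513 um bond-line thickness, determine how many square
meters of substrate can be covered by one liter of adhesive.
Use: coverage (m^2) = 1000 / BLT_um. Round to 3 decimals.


Coverage = 1000 / 513 = 1.949 m^2

1.949


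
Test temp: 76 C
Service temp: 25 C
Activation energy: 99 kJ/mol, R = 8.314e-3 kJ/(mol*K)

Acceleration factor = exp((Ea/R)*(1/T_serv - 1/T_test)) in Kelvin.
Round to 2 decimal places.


AF = exp((99/0.008314)*(1/298.15 - 1/349.15))
= 341.64

341.64


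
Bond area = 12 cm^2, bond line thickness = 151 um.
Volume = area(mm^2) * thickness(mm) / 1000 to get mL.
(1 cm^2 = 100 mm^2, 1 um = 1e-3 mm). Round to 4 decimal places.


area_mm2 = 12 * 100 = 1200
blt_mm = 151 * 1e-3 = 0.151
vol_mm3 = 1200 * 0.151 = 181.2
vol_mL = 181.2 / 1000 = 0.1812 mL

0.1812


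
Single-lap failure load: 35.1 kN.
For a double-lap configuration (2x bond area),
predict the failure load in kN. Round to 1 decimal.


Failure load = 35.1 * 2 = 70.2 kN

70.2


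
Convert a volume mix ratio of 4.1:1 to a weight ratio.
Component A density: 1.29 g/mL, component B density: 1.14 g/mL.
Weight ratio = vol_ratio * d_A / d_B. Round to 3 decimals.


= 4.1 * 1.29 / 1.14 = 4.639

4.639


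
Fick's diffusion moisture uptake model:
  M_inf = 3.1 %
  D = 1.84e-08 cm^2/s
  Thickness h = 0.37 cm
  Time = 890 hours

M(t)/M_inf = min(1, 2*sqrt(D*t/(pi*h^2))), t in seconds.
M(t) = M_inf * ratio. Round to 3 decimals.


t_sec = 890 * 3600 = 3204000
ratio = 2*sqrt(1.84e-08*3204000/(pi*0.37^2))
= min(1, 0.740472)
= 0.740472
M(t) = 3.1 * 0.740472 = 2.295 %

2.295


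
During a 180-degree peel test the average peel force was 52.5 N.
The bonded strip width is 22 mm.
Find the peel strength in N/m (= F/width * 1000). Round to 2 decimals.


Peel strength = F/width * 1000
= 52.5 / 22 * 1000
= 2386.36 N/m

2386.36


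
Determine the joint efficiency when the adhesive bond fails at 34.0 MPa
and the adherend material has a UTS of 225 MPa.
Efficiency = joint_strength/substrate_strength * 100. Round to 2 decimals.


Joint efficiency = 34.0 / 225 * 100
= 15.11%

15.11


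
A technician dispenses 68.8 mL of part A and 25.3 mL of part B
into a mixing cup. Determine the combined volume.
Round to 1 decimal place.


Combined volume = 68.8 + 25.3
= 94.1 mL

94.1


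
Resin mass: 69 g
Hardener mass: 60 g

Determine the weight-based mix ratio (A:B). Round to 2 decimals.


Ratio = 69 / 60 = 1.15

1.15


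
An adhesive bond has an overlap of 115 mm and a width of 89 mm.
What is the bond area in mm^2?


Bond area = overlap * width
= 115 * 89
= 10235 mm^2

10235


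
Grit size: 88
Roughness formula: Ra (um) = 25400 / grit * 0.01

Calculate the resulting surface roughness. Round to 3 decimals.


Ra = 25400 / 88 * 0.01
= 2.886 um

2.886


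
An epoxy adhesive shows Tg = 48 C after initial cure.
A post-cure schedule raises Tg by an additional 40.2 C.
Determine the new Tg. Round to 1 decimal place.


New Tg = 48 + 40.2
= 88.2 C

88.2


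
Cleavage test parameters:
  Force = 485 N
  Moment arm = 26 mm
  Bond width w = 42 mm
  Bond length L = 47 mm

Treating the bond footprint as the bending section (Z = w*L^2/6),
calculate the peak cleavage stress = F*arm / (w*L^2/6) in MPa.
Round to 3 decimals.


M = 485 * 26 = 12610 N*mm
Z = 42 * 47^2 / 6 = 92778 / 6 mm^3
sigma = M / Z = 6 * 12610 / 92778 = 75660 / 92778
= 0.815 MPa

0.815


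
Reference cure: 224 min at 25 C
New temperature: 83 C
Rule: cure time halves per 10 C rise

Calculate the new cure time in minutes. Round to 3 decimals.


factor = 2^((83-25)/10) = 55.7152
t_new = 224 / 55.7152 = 4.020 min

4.020


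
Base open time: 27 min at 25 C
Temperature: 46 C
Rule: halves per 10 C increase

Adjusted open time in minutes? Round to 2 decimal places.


Acceleration = 2^((46-25)/10) = 4.2871
Open time = 27 / 4.2871 = 6.30 min

6.30


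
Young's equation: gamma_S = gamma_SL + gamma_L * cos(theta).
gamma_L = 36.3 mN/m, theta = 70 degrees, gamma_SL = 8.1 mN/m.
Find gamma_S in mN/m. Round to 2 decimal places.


cos(70 deg) = 0.342020
gamma_S = 8.1 + 36.3 * 0.342020
= 20.52 mN/m

20.52


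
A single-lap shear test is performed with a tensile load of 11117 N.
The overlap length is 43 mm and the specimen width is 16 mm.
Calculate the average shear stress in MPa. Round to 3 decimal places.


Shear stress = F / (overlap * width)
= 11117 / (43 * 16)
= 11117 / 688
= 16.158 MPa

16.158


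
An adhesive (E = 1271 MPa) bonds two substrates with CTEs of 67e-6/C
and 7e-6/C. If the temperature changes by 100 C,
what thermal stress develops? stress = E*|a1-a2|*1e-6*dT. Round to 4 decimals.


Stress = 1271 * |67 - 7| * 1e-6 * 100
= 7.6260 MPa

7.6260


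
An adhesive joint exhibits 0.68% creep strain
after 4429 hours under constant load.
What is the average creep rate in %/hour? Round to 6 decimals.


Creep rate = strain / time
= 0.68 / 4429
= 0.000154 %/h

0.000154


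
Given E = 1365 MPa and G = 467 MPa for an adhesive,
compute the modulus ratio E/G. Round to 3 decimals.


E/G ratio = 1365 / 467 = 2.923

2.923


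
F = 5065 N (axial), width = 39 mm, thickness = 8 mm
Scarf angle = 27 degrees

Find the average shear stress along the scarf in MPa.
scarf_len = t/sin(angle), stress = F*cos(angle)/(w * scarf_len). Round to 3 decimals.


scarf_len = 8/sin(27 deg) = 17.6215
cos(27 deg) = 0.891007
stress = 5065*0.891007/(39*17.6215) = 6.567 MPa

6.567


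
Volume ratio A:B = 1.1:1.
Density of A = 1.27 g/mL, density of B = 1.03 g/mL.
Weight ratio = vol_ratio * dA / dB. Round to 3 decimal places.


Wt ratio = 1.1 * 1.27 / 1.03
= 1.356

1.356


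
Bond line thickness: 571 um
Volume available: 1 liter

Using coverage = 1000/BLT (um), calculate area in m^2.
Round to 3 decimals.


1 L = 1e6 mm^3, thickness = 571 um = 0.571 mm
Area = 1e6 / 0.571 mm^2 = (1e6 / 0.571) / 1e6 m^2 = 1000 / 571 m^2
= 1.751 m^2

1.751


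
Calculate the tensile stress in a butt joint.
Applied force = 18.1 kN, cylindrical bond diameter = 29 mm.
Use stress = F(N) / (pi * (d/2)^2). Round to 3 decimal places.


A = pi * 14.5^2 = 660.5199 mm^2
sigma = 18100.0 / 660.5199 = 27.403 MPa

27.403


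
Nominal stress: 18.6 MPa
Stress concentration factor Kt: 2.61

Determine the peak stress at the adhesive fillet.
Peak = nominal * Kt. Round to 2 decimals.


Peak stress = 18.6 * 2.61
= 48.55 MPa

48.55


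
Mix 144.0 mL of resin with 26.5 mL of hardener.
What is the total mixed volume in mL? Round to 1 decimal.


Total = 144.0 + 26.5 = 170.5 mL

170.5


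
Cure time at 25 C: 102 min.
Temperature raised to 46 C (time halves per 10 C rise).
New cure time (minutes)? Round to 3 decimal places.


Acceleration factor = 2^(21/10) = 4.2871
New time = 102 / 4.2871 = 23.792 min

23.792


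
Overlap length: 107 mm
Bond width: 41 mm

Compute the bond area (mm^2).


Bond area = 107 * 41 = 4387 mm^2

4387


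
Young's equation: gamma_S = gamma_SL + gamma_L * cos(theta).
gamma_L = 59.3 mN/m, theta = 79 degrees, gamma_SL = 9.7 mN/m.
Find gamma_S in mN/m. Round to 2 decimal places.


cos(79 deg) = 0.190809
gamma_S = 9.7 + 59.3 * 0.190809
= 21.01 mN/m

21.01


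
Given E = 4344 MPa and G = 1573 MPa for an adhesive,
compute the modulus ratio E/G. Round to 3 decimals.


E/G ratio = 4344 / 1573 = 2.762

2.762


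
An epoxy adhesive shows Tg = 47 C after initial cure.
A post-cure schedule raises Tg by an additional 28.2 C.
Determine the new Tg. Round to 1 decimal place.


New Tg = 47 + 28.2
= 75.2 C

75.2


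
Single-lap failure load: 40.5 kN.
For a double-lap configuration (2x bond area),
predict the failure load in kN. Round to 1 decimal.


Failure load = 40.5 * 2 = 81.0 kN

81.0


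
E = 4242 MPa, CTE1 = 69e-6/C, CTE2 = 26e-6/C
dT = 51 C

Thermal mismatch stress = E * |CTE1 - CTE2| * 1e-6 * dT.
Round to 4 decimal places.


= 4242 * 43e-6 * 51
= 9.3027 MPa

9.3027


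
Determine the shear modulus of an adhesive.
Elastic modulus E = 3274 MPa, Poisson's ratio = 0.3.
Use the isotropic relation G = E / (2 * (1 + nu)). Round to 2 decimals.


G = 3274 / (2*(1+0.3)) = 3274 / 2.60
= 1259.23 MPa

1259.23


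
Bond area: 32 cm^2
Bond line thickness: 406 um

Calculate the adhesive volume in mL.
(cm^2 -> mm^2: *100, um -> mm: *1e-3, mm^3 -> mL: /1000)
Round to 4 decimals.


V = 32*100 * 406*1e-3 / 1000
= 1.2992 mL

1.2992


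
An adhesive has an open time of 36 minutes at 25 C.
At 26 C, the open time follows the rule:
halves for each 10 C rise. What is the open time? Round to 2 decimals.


Factor = 2^((26-25)/10) = 1.0718
Open time = 36 / 1.0718 = 33.59 min

33.59


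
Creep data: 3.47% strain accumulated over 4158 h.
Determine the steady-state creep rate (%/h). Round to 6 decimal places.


Rate = 3.47 / 4158 = 0.000835 %/h

0.000835


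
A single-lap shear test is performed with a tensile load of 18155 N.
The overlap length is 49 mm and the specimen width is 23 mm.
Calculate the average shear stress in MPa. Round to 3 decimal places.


Shear stress = F / (overlap * width)
= 18155 / (49 * 23)
= 18155 / 1127
= 16.109 MPa

16.109


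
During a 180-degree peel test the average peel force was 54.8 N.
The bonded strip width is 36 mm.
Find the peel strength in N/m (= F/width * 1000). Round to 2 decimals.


Peel strength = F/width * 1000
= 54.8 / 36 * 1000
= 1522.22 N/m

1522.22


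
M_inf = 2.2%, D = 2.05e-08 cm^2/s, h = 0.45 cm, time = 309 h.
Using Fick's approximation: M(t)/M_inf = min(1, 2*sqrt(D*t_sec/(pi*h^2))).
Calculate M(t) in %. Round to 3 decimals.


t = 1112400 s
ratio = min(1, 2*sqrt(2.05e-08*1112400/(pi*0.2025)))
= 0.378660
M(t) = 2.2 * 0.378660 = 0.833%

0.833


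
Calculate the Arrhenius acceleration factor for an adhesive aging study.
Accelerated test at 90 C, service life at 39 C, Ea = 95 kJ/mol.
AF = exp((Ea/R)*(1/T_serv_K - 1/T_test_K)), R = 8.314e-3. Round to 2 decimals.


T_test = 363.15 K, T_serv = 312.15 K
Ea/R = 95 / 0.008314 = 11426.51
AF = exp(11426.51 * (1/312.15 - 1/363.15))
= 170.86

170.86


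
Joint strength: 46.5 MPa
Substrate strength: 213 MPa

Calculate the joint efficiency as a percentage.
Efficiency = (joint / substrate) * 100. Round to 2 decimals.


Efficiency = (46.5 / 213) * 100 = 21.83%

21.83


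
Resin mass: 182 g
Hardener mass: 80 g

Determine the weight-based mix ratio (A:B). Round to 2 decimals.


Ratio = 182 / 80 = 2.28

2.28


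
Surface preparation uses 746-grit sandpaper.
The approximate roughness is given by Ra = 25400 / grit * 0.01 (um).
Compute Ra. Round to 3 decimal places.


Ra = 25400 / 746 * 0.01
= 254 / 746
= 0.340 um

0.340


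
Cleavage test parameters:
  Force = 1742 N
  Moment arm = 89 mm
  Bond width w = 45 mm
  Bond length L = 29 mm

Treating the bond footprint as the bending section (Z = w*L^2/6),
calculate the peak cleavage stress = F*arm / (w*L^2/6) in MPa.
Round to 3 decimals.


M = 1742 * 89 = 155038 N*mm
Z = 45 * 29^2 / 6 = 37845 / 6 mm^3
sigma = M / Z = 6 * 155038 / 37845 = 930228 / 37845
= 24.580 MPa

24.580


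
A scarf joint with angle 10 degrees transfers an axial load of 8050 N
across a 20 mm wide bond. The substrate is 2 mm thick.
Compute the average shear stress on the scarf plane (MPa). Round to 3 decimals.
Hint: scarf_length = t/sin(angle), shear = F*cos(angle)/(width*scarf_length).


scarf_length = 2 / sin(10 deg) = 11.5175 mm
cos(10 deg) = 0.984808
shear stress = 8050 * 0.984808 / (20 * 11.5175)
= 34.416 MPa

34.416


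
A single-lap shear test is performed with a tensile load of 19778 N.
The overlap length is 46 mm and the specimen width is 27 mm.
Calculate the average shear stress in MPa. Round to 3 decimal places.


Shear stress = F / (overlap * width)
= 19778 / (46 * 27)
= 19778 / 1242
= 15.924 MPa

15.924


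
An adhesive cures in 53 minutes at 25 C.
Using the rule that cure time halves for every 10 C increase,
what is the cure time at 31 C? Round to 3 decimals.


Factor = 2^((31 - 25) / 10) = 1.5157
Cure time = 53 / 1.5157
= 34.967 minutes

34.967


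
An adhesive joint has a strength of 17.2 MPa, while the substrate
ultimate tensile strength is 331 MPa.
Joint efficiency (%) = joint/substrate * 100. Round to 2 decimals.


Efficiency = 17.2 / 331 * 100
= 5.20%

5.20


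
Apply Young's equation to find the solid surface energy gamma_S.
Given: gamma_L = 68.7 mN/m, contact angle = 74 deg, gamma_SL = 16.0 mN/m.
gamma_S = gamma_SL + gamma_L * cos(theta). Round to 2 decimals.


theta_rad = 74 * pi/180 = 1.291544
gamma_S = 16.0 + 68.7 * cos(1.291544)
= 34.94 mN/m

34.94


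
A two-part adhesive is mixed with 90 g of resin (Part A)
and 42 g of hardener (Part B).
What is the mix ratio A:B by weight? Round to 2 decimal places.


Mix ratio = mass_A / mass_B
= 90 / 42
= 2.14

2.14


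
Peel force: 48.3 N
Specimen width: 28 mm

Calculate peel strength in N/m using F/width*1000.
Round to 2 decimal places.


Peel strength = 48.3 / 28 * 1000 = 1725.00 N/m

1725.00


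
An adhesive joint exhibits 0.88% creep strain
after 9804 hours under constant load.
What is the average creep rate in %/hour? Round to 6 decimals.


Creep rate = strain / time
= 0.88 / 9804
= 0.000090 %/h

0.000090


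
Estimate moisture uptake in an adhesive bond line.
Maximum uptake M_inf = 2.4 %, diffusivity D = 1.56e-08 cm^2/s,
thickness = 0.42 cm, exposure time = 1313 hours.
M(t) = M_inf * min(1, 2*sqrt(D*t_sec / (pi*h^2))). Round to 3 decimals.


Convert time: 1313 h = 4726800 s
ratio = min(1, 2*sqrt(1.56e-08*4726800/(pi*0.42^2)))
= 0.729544
M(t) = 2.4 * 0.729544 = 1.751%

1.751


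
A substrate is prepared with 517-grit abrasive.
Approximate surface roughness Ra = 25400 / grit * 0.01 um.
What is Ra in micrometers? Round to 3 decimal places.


Ra = 25400 / 517 * 0.01 = 0.491 um

0.491


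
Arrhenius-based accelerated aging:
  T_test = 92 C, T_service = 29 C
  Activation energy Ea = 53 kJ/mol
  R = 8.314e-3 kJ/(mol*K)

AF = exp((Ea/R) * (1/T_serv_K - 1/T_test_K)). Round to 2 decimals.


T_test_K = 365.15, T_serv_K = 302.15
AF = exp((53/8.314e-3) * (1/302.15 - 1/365.15))
= 38.10

38.10


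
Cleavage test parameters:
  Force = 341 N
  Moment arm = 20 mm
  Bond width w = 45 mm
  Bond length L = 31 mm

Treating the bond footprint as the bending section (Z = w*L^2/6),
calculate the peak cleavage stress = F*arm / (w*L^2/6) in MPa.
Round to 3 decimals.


M = 341 * 20 = 6820 N*mm
Z = 45 * 31^2 / 6 = 43245 / 6 mm^3
sigma = M / Z = 6 * 6820 / 43245 = 40920 / 43245
= 0.946 MPa

0.946


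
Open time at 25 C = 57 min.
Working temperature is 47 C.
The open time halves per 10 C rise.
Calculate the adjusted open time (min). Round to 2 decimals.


factor = 2^((47 - 25) / 10) = 4.5948
ot = 57 / 4.5948 = 12.41 min

12.41


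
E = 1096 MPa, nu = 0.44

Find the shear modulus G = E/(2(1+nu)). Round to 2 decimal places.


G = 1096 / (2 * 1.44)
= 380.56 MPa

380.56


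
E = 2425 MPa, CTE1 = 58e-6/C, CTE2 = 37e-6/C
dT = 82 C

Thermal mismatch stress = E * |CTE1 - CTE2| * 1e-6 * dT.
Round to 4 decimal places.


= 2425 * 21e-6 * 82
= 4.1759 MPa

4.1759
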